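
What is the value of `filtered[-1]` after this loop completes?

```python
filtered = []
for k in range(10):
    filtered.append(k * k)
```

Last element of squares 0 to 9
`filtered` takes the values: [] → [0] → [0, 1] → [0, 1, 4] → [0, 1, 4, 9] → [0, 1, 4, 9, 16] → [0, 1, 4, 9, 16, 25] → [0, 1, 4, 9, 16, 25, 36] → [0, 1, 4, 9, 16, 25, 36, 49] → [0, 1, 4, 9, 16, 25, 36, 49, 64] → [0, 1, 4, 9, 16, 25, 36, 49, 64, 81]
So `filtered[-1]` = 81

Answer: 81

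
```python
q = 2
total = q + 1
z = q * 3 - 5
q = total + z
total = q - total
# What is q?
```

Trace:
`q = 2` → q = 2
`total = q + 1` → total = 3
`z = q * 3 - 5` → z = 1
`q = total + z` → q = 4
`total = q - total` → total = 1
So q = 4

Answer: 4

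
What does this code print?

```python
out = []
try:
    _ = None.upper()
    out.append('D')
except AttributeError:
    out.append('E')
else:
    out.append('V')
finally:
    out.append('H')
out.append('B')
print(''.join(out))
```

Execution trace: 'E' (except AttributeError) → 'H' (finally) → 'B' (after the try/except). Output: EHB

Answer: EHB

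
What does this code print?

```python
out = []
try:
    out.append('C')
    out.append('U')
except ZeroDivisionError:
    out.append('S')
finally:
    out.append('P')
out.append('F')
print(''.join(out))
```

Execution trace: 'C' (try body) → 'U' (try body, no exception) → 'P' (finally) → 'F' (after the try/except). Output: CUPF

Answer: CUPF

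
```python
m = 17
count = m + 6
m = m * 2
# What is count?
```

Trace:
`m = 17` → m = 17
`count = m + 6` → count = 23
`m = m * 2` → m = 34
So count = 23

Answer: 23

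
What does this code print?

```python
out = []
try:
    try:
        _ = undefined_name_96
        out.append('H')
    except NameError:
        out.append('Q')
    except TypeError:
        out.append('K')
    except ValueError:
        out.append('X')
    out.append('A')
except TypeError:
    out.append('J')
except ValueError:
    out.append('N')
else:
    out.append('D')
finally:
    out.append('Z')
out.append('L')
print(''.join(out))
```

Execution trace: 'Q' (inner except NameError) → 'A' (try body, no exception) → 'D' (else) → 'Z' (finally) → 'L' (after the try/except). Output: QADZL

Answer: QADZL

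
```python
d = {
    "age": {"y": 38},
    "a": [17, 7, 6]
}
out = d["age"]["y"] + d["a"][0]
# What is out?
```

Trace:
`d = { ...` → d = {'age': {'y': 38}, 'a': [17, 7, 6]}
`out = d["age"]["y"] + d["a"][0]` → out = 55
So out = 55

Answer: 55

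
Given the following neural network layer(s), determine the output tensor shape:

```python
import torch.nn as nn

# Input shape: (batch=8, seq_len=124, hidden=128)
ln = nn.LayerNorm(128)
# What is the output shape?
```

Input: (8, 124, 128) -> Output: (8, 124, 128)

Answer: (8, 124, 128)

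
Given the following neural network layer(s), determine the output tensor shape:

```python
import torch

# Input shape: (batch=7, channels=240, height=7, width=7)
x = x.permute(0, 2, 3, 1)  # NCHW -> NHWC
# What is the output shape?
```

Input: (7, 240, 7, 7) -> Output: (7, 7, 7, 240)

Answer: (7, 7, 7, 240)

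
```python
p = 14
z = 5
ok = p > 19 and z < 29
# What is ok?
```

Trace:
`p = 14` → p = 14
`z = 5` → z = 5
`ok = p > 19 and z < 29` → ok = False
So ok = False

Answer: False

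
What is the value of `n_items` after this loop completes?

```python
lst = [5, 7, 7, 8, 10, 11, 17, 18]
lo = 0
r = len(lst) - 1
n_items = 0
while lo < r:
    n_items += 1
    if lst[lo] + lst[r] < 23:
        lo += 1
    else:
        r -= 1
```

Steps to find pair summing to 23
`n_items` takes the values: 0 → 1 → 2 → 3 → 4 → 5 → 6 → 7

Answer: 7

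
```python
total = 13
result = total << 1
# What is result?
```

Trace:
`total = 13` → total = 13
`result = total << 1` → result = 26
So result = 26

Answer: 26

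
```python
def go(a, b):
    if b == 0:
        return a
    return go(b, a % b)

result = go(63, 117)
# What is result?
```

go(63, 117) -> go(117, 63) -> go(63, 54) -> go(54, 9) -> go(9, 0) -> 9

Answer: 9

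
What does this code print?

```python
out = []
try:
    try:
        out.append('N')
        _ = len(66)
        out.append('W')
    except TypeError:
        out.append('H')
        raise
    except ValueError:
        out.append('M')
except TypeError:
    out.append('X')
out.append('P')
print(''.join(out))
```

Execution trace: 'N' (inner try body) → 'H' (inner except TypeError) → 'X' (outer except TypeError) → 'P' (after the try/except). Output: NHXP

Answer: NHXP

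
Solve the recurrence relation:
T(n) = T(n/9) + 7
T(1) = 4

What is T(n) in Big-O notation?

Each step divides n by 9 and adds 7. After log_9(n) steps we reach T(1)=4. So T(n) = 7·log_9(n) + 4 = O(log n).

Answer: O(log n)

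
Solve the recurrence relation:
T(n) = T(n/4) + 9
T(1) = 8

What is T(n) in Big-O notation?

Each step divides n by 4 and adds 9. After log_4(n) steps we reach T(1)=8. So T(n) = 9·log_4(n) + 8 = O(log n).

Answer: O(log n)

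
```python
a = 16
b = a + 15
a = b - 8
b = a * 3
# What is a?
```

Trace:
`a = 16` → a = 16
`b = a + 15` → b = 31
`a = b - 8` → a = 23
`b = a * 3` → b = 69
So a = 23

Answer: 23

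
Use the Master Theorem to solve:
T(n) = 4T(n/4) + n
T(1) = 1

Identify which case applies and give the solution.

a=4, b=4, f(n)=n. log_4(4) = 1. Since c=1 = 1, Case 2 applies: T(n) = Θ(n^log_b(a) · log n) = O(n log n).

Answer: O(n log n) - Case 2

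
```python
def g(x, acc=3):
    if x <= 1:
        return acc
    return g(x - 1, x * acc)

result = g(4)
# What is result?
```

Accumulator trace (n, acc): (4, 3) -> (3, 12) -> (2, 36) -> (1, 72) -> return 72

Answer: 72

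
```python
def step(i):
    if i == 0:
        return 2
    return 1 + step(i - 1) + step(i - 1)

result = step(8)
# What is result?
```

step(i) = 1 + 2·step(i-1), step(0)=2. Closed form: (2+1)·2^8 - 1 = 767.

Answer: 767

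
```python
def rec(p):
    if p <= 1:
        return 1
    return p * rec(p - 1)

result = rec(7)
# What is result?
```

rec(7) = 7 * 6 * 5 * 4 * 3 * 2 * 1 = 5040

Answer: 5040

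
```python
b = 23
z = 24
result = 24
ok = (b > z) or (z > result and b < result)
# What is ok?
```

Trace:
`b = 23` → b = 23
`z = 24` → z = 24
`result = 24` → result = 24
`ok = (b > z) or (z > result and b < result)` → ok = False
So ok = False

Answer: False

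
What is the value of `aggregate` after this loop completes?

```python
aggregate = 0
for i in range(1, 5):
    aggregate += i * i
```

Sum of squares 1² to 4² = 30
`aggregate` takes the values: 0 → 1 → 5 → 14 → 30

Answer: 30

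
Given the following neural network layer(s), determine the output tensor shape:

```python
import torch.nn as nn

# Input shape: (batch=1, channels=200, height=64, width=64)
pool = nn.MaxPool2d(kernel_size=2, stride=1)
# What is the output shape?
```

Input: (1, 200, 64, 64) -> Output: (1, 200, 63, 63)

Answer: (1, 200, 63, 63)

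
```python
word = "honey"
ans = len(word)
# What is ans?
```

Trace:
`word = "honey"` → word = 'honey'
`ans = len(word)` → ans = 5
So ans = 5

Answer: 5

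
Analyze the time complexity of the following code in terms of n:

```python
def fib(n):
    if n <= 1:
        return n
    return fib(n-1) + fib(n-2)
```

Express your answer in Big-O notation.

This is Recursive Fibonacci (naive). Time complexity: O(2^n).

Answer: O(2^n)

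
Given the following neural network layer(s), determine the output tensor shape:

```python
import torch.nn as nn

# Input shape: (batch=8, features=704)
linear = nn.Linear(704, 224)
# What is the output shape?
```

Input: (8, 704) -> Output: (8, 224)

Answer: (8, 224)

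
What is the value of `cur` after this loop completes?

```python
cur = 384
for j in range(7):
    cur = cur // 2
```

Halve 7 times: 384 // 2^7 = 3
`cur` takes the values: 384 → 192 → 96 → 48 → 24 → 12 → 6 → 3

Answer: 3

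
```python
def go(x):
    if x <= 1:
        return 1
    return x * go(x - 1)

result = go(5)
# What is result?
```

go(5) = 5 * 4 * 3 * 2 * 1 = 120

Answer: 120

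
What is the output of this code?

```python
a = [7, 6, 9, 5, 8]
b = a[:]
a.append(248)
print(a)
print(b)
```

Key concept: slice [:] creates copy.
Step by step:
`a = [7, 6, 9, 5, 8]` → a = [7, 6, 9, 5, 8]
`b = a[:]` → b = [7, 6, 9, 5, 8]
`a.append(248)` → a = [7, 6, 9, 5, 8, 248]
`print(a)` → prints [7, 6, 9, 5, 8, 248]
`print(b)` → prints [7, 6, 9, 5, 8]

Answer:
[7, 6, 9, 5, 8, 248]
[7, 6, 9, 5, 8]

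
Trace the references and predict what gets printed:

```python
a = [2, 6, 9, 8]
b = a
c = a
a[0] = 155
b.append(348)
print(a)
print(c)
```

Key concept: multiple aliases.
Step by step:
`a = [2, 6, 9, 8]` → a = [2, 6, 9, 8]
`b = a` → b = [2, 6, 9, 8] (same object as a)
`c = a` → c = [2, 6, 9, 8] (same object as a, b)
`a[0] = 155` → a = [155, 6, 9, 8] (same object as b, c); b = [155, 6, 9, 8] (same object as a, c); c = [155, 6, 9, 8] (same object as a, b)
`b.append(348)` → a = [155, 6, 9, 8, 348] (same object as b, c); b = [155, 6, 9, 8, 348] (same object as a, c); c = [155, 6, 9, 8, 348] (same object as a, b)
`print(a)` → prints [155, 6, 9, 8, 348]
`print(c)` → prints [155, 6, 9, 8, 348]

Answer:
[155, 6, 9, 8, 348]
[155, 6, 9, 8, 348]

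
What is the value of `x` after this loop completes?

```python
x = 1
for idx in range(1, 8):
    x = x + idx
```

Start at 1, add 1 through 7
`x` takes the values: 1 → 2 → 4 → 7 → 11 → 16 → 22 → 29

Answer: 29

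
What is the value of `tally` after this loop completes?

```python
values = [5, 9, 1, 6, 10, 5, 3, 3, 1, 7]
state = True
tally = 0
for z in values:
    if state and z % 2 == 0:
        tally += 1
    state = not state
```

Count even values at even positions
`tally` takes the values: 0 → 1

Answer: 1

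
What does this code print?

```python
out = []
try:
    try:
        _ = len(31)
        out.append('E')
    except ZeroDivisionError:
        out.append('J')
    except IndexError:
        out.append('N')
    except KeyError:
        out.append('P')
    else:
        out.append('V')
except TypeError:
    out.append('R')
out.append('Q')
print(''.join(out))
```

Execution trace: 'R' (outer except TypeError) → 'Q' (after the try/except). Output: RQ

Answer: RQ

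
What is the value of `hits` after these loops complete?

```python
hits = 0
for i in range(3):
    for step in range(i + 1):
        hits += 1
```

Triangle: 1 + 2 + ... + 3
`hits` takes the values: 0 → 1 → 2 → 3 → 4 → 5 → 6

Answer: 6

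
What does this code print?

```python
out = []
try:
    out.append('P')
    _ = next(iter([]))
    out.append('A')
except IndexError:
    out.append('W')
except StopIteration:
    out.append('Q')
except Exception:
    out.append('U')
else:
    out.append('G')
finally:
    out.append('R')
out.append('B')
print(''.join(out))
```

Execution trace: 'P' (try body) → 'Q' (except StopIteration) → 'R' (finally) → 'B' (after the try/except). Output: PQRB

Answer: PQRB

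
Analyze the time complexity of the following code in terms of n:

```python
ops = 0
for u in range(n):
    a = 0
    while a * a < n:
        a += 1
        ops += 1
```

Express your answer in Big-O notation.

Each loop level contributes: n × √n. Multiplying the contributions gives O(n√n).

Answer: O(n√n)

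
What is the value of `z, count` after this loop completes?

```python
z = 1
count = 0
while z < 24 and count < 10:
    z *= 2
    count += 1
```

Double until >= 24 or 10 iterations
`z, count` takes the values: (1, 0) → (2, 0) → (2, 1) → (4, 1) → (4, 2) → (8, 2) → (8, 3) → (16, 3) → (16, 4) → (32, 4) → (32, 5)

Answer: 32, 5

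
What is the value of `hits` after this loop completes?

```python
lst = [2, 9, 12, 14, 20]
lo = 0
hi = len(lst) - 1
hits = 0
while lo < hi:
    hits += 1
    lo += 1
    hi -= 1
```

Iterations until pointers meet (list length 5)
`hits` takes the values: 0 → 1 → 2

Answer: 2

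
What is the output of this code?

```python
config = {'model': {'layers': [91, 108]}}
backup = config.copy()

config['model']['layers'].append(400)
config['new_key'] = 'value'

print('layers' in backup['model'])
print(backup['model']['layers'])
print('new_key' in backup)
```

Key concept: shallow copy gotcha with nested dict.
Step by step:
`config = {'model': {'layers': [91, 108]}}` → config = {'model': {'layers': [91, 108]}}
`backup = config.copy()` → backup = {'model': {'layers': [91, 108]}}
`config['model']['layers'].append(400)` → config = {'model': {'layers': [91, 108, 400]}}; backup = {'model': {'layers': [91, 108, 400]}}
`config['new_key'] = 'value'` → config = {'model': {'layers': [91, 108, 400]}, 'new_key': 'value'}
`print('layers' in backup['model'])` → prints True
`print(backup['model']['layers'])` → prints [91, 108, 400]
`print('new_key' in backup)` → prints False

Answer:
True
[91, 108, 400]
False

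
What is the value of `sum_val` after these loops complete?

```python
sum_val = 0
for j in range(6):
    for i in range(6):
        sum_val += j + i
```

Sum of all j+i for j,i in 6x6
`sum_val` takes the values: 0 → 1 → 3 → 6 → 10 → 15 → 16 → 18 → 21 → 25 → 30 → 36 → 38 → 41 → 45 → 50 → 56 → 63 → 66 → 70 → 75 → 81 → 88 → 96 → 100 → 105 → 111 → 118 → 126 → 135 → 140 → 146 → 153 → 161 → 170 → 180

Answer: 180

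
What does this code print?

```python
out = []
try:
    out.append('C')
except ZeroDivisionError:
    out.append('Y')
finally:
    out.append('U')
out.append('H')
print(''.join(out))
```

Execution trace: 'C' (try body, no exception) → 'U' (finally) → 'H' (after the try/except). Output: CUH

Answer: CUH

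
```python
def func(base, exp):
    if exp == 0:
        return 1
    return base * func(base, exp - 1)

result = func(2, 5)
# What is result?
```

func(2, 5) = 2 * 2 * 2 * 2 * 2 = 32

Answer: 32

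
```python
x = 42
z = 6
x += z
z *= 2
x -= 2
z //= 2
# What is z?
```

Trace:
`x = 42` → x = 42
`z = 6` → z = 6
`x += z` → x = 48
`z *= 2` → z = 12
`x -= 2` → x = 46
`z //= 2` → z = 6
So z = 6

Answer: 6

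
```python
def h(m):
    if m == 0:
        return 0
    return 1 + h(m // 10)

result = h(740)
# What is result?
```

Count of digits of 740: 3

Answer: 3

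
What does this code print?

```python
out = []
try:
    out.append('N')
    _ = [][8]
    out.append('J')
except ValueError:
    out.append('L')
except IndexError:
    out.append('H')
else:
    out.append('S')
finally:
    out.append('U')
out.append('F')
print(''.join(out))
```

Execution trace: 'N' (try body) → 'H' (except IndexError) → 'U' (finally) → 'F' (after the try/except). Output: NHUF

Answer: NHUF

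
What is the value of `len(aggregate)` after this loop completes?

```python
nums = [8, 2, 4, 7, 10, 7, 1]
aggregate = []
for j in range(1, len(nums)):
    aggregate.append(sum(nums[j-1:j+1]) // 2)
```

Number of 2-element averages
`aggregate` takes the values: [] → [5] → [5, 3] → [5, 3, 5] → [5, 3, 5, 8] → [5, 3, 5, 8, 8] → [5, 3, 5, 8, 8, 4]
So `len(aggregate)` = 6

Answer: 6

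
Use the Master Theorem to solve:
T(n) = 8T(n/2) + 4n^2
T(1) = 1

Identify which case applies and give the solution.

a=8, b=2, f(n)=4n^2. log_2(8) = 3. Since c=2 < 3, Case 1 applies: T(n) = Θ(n^log_b(a)) = O(n^3).

Answer: O(n^3) - Case 1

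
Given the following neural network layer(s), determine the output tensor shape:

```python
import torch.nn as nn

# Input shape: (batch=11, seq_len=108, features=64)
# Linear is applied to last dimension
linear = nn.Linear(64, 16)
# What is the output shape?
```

Input: (11, 108, 64) -> Output: (11, 108, 16)

Answer: (11, 108, 16)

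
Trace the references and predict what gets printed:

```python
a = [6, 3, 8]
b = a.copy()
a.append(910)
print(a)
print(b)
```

Key concept: list.copy() creates independent copy.
Step by step:
`a = [6, 3, 8]` → a = [6, 3, 8]
`b = a.copy()` → b = [6, 3, 8]
`a.append(910)` → a = [6, 3, 8, 910]
`print(a)` → prints [6, 3, 8, 910]
`print(b)` → prints [6, 3, 8]

Answer:
[6, 3, 8, 910]
[6, 3, 8]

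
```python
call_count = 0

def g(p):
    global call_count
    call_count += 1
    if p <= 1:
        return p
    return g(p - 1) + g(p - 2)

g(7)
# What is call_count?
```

Calls(p) = 1 + Calls(p-1) + Calls(p-2); Calls(0)=Calls(1)=1. For p=7 this gives 41.

Answer: 41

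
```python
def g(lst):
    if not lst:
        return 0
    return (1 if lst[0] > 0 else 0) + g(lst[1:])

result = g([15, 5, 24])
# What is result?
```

Count of positive elements in [15, 5, 24] = 3

Answer: 3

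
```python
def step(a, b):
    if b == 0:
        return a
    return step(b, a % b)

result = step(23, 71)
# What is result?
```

step(23, 71) -> step(71, 23) -> step(23, 2) -> step(2, 1) -> step(1, 0) -> 1

Answer: 1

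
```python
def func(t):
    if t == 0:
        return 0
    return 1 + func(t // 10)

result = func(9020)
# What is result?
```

Count of digits of 9020: 4

Answer: 4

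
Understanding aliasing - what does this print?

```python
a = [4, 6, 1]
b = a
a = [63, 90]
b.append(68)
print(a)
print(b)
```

Key concept: rebinding vs mutation: a is rebound to a new list, b still points at the original.
Step by step:
`a = [4, 6, 1]` → a = [4, 6, 1]
`b = a` → b = [4, 6, 1] (same object as a)
`a = [63, 90]` → a = [63, 90]
`b.append(68)` → b = [4, 6, 1, 68]
`print(a)` → prints [63, 90]
`print(b)` → prints [4, 6, 1, 68]

Answer:
[63, 90]
[4, 6, 1, 68]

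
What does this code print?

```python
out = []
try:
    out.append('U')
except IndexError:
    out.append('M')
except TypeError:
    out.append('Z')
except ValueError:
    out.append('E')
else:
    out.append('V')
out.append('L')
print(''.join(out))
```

Execution trace: 'U' (try body, no exception) → 'V' (else) → 'L' (after the try/except). Output: UVL

Answer: UVL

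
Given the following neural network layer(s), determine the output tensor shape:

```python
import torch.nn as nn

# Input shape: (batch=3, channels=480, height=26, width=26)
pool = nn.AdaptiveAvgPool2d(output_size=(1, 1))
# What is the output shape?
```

Input: (3, 480, 26, 26) -> Output: (3, 480, 1, 1)

Answer: (3, 480, 1, 1)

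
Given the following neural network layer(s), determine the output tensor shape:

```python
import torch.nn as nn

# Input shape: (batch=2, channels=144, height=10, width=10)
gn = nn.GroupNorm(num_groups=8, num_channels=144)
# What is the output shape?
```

Input: (2, 144, 10, 10) -> Output: (2, 144, 10, 10)

Answer: (2, 144, 10, 10)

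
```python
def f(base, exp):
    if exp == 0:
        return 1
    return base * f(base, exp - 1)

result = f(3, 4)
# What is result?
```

f(3, 4) = 3 * 3 * 3 * 3 = 81

Answer: 81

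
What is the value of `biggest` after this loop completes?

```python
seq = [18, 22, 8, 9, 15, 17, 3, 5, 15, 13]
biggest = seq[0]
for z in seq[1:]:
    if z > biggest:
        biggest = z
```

Maximum of [18, 22, 8, 9, 15, 17, 3, 5, 15, 13]
`biggest` takes the values: 18 → 22

Answer: 22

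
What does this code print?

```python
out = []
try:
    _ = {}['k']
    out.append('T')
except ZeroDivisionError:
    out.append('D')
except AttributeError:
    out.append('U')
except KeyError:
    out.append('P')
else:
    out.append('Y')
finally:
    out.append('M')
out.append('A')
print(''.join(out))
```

Execution trace: 'P' (except KeyError) → 'M' (finally) → 'A' (after the try/except). Output: PMA

Answer: PMA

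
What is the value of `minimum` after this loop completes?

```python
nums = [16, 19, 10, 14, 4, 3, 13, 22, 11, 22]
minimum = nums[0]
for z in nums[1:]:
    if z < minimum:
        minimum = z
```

Minimum of [16, 19, 10, 14, 4, 3, 13, 22, 11, 22]
`minimum` takes the values: 16 → 10 → 4 → 3

Answer: 3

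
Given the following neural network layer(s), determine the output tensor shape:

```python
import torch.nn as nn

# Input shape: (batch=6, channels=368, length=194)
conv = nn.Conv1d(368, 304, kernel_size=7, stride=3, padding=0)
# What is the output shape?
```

Input: (6, 368, 194) -> Output: (6, 304, 63)

Answer: (6, 304, 63)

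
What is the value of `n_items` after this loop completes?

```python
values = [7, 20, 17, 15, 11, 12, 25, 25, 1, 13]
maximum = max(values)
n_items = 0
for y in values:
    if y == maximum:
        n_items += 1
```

Count of max value 25 in [7, 20, 17, 15, 11, 12, 25, 25, 1, 13]
`n_items` takes the values: 0 → 1 → 2

Answer: 2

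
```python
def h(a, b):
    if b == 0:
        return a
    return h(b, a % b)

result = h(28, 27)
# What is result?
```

h(28, 27) -> h(27, 1) -> h(1, 0) -> 1

Answer: 1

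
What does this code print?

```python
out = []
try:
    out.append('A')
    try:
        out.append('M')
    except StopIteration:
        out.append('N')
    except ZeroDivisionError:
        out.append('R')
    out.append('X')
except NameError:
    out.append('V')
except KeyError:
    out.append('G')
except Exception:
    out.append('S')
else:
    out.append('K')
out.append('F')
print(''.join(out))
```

Execution trace: 'A' (try body) → 'M' (inner try body, no exception) → 'X' (try body, no exception) → 'K' (else) → 'F' (after the try/except). Output: AMXKF

Answer: AMXKF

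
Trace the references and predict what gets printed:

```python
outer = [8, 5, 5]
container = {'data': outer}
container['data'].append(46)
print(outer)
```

Key concept: dict holds reference to list.
Step by step:
`outer = [8, 5, 5]` → outer = [8, 5, 5]
`container = {'data': outer}` → container = {'data': [8, 5, 5]}
`container['data'].append(46)` → outer = [8, 5, 5, 46]; container = {'data': [8, 5, 5, 46]}
`print(outer)` → prints [8, 5, 5, 46]

Answer: [8, 5, 5, 46]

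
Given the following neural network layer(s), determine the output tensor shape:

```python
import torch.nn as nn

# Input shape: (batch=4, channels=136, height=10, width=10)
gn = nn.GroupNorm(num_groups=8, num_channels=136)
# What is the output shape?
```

Input: (4, 136, 10, 10) -> Output: (4, 136, 10, 10)

Answer: (4, 136, 10, 10)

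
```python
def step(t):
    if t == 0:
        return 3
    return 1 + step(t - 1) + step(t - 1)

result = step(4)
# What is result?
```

step(t) = 1 + 2·step(t-1), step(0)=3. Closed form: (3+1)·2^4 - 1 = 63.

Answer: 63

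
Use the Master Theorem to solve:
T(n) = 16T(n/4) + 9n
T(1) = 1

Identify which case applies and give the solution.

a=16, b=4, f(n)=9n. log_4(16) = 2. Since c=1 < 2, Case 1 applies: T(n) = Θ(n^log_b(a)) = O(n^2).

Answer: O(n^2) - Case 1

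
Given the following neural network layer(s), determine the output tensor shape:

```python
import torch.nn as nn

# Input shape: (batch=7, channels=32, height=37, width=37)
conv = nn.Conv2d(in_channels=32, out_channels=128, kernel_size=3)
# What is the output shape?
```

Input: (7, 32, 37, 37) -> Output: (7, 128, 35, 35)

Answer: (7, 128, 35, 35)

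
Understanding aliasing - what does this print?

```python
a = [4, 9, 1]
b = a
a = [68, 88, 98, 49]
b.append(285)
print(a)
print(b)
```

Key concept: rebinding vs mutation: a is rebound to a new list, b still points at the original.
Step by step:
`a = [4, 9, 1]` → a = [4, 9, 1]
`b = a` → b = [4, 9, 1] (same object as a)
`a = [68, 88, 98, 49]` → a = [68, 88, 98, 49]
`b.append(285)` → b = [4, 9, 1, 285]
`print(a)` → prints [68, 88, 98, 49]
`print(b)` → prints [4, 9, 1, 285]

Answer:
[68, 88, 98, 49]
[4, 9, 1, 285]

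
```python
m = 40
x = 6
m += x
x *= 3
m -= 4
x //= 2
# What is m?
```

Trace:
`m = 40` → m = 40
`x = 6` → x = 6
`m += x` → m = 46
`x *= 3` → x = 18
`m -= 4` → m = 42
`x //= 2` → x = 9
So m = 42

Answer: 42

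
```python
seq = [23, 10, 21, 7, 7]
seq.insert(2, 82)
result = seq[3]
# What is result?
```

Trace:
`seq = [23, 10, 21, 7, 7]` → seq = [23, 10, 21, 7, 7]
`seq.insert(2, 82)` → seq = [23, 10, 82, 21, 7, 7]
`result = seq[3]` → result = 21
So result = 21

Answer: 21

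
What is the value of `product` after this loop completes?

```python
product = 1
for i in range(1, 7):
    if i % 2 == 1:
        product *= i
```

Product of odd numbers 1 to 6
`product` takes the values: 1 → 3 → 15

Answer: 15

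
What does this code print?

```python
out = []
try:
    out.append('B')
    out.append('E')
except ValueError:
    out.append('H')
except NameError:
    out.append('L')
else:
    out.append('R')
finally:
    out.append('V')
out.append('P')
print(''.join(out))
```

Execution trace: 'B' (try body) → 'E' (try body, no exception) → 'R' (else) → 'V' (finally) → 'P' (after the try/except). Output: BERVP

Answer: BERVP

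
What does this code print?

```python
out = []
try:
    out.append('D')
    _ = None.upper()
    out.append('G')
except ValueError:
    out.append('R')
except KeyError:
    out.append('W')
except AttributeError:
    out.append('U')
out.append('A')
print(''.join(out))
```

Execution trace: 'D' (try body) → 'U' (except AttributeError) → 'A' (after the try/except). Output: DUA

Answer: DUA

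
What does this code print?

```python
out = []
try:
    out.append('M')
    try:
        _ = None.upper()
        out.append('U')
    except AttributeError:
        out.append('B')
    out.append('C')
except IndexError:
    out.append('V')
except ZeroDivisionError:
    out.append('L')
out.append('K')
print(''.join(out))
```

Execution trace: 'M' (try body) → 'B' (inner except AttributeError) → 'C' (try body, no exception) → 'K' (after the try/except). Output: MBCK

Answer: MBCK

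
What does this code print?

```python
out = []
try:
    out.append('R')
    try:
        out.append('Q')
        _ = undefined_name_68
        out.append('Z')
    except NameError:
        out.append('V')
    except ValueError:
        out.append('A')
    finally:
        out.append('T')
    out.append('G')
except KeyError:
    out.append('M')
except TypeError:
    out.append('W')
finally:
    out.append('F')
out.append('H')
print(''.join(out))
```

Execution trace: 'R' (try body) → 'Q' (inner try body) → 'V' (inner except NameError) → 'T' (inner finally) → 'G' (try body, no exception) → 'F' (finally) → 'H' (after the try/except). Output: RQVTGFH

Answer: RQVTGFH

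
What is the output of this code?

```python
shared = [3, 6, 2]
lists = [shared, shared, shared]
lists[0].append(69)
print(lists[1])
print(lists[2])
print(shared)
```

Key concept: list of same reference.
Step by step:
`shared = [3, 6, 2]` → shared = [3, 6, 2]
`lists = [shared, shared, shared]` → lists = [[3, 6, 2], [3, 6, 2], [3, 6, 2]]
`lists[0].append(69)` → shared = [3, 6, 2, 69]; lists = [[3, 6, 2, 69], [3, 6, 2, 69], [3, 6, 2, 69]]
`print(lists[1])` → prints [3, 6, 2, 69]
`print(lists[2])` → prints [3, 6, 2, 69]
`print(shared)` → prints [3, 6, 2, 69]

Answer:
[3, 6, 2, 69]
[3, 6, 2, 69]
[3, 6, 2, 69]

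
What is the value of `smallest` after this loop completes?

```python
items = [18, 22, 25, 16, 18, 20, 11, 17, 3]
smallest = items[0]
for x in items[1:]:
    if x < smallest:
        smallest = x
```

Minimum of [18, 22, 25, 16, 18, 20, 11, 17, 3]
`smallest` takes the values: 18 → 16 → 11 → 3

Answer: 3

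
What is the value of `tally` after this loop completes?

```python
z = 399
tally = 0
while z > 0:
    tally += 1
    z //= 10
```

Count digits by repeated division by 10
`tally` takes the values: 0 → 1 → 2 → 3

Answer: 3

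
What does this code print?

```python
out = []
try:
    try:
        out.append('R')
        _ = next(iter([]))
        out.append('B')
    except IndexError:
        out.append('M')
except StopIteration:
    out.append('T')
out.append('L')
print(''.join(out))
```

Execution trace: 'R' (try body) → 'T' (outer except StopIteration) → 'L' (after the try/except). Output: RTL

Answer: RTL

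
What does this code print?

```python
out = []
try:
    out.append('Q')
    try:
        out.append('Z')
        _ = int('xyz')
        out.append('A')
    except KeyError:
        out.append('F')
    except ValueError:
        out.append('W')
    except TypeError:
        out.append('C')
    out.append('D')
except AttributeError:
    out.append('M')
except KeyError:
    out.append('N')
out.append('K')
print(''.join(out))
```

Execution trace: 'Q' (try body) → 'Z' (inner try body) → 'W' (inner except ValueError) → 'D' (try body, no exception) → 'K' (after the try/except). Output: QZWDK

Answer: QZWDK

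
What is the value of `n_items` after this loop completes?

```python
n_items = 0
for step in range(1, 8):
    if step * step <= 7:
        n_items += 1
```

Count numbers where step² ≤ 7
`n_items` takes the values: 0 → 1 → 2

Answer: 2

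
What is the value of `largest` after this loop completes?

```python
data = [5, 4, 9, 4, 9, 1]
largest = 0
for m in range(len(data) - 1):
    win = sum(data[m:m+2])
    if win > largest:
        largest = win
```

Max sum of 2-element window in [5, 4, 9, 4, 9, 1]
`largest` takes the values: 0 → 9 → 13

Answer: 13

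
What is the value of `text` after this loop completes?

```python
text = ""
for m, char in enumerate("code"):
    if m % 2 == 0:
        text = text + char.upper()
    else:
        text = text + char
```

Uppercase even positions in 'code'
`text` takes the values: "" → "C" → "Co" → "CoD" → "CoDe"

Answer: "CoDe"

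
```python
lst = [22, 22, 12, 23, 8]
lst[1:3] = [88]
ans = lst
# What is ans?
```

Trace:
`lst = [22, 22, 12, 23, 8]` → lst = [22, 22, 12, 23, 8]
`lst[1:3] = [88]` → lst = [22, 88, 23, 8]
`ans = lst` → ans = [22, 88, 23, 8]
So ans = [22, 88, 23, 8]

Answer: [22, 88, 23, 8]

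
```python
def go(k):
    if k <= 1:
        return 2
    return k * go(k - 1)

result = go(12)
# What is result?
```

go(12) = 12 * 11 * 10 * 9 * 8 * 7 * 6 * 5 * 4 * 3 * 2 * 2 = 958003200

Answer: 958003200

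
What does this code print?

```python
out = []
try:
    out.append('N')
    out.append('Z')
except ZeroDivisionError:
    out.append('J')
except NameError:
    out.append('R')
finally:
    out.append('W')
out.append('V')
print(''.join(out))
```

Execution trace: 'N' (try body) → 'Z' (try body, no exception) → 'W' (finally) → 'V' (after the try/except). Output: NZWV

Answer: NZWV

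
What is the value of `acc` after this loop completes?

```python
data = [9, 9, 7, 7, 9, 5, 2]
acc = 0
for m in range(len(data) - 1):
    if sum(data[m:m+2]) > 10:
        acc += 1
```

Count windows with sum > 10
`acc` takes the values: 0 → 1 → 2 → 3 → 4 → 5

Answer: 5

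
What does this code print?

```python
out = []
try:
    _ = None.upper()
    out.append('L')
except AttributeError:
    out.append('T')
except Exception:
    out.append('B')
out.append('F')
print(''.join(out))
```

Execution trace: 'T' (except AttributeError) → 'F' (after the try/except). Output: TF

Answer: TF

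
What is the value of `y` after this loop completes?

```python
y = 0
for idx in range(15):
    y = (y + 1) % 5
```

Increment mod 5, 15 times = 0
`y` takes the values: 0 → 1 → 2 → 3 → 4 → 0 → 1 → 2 → 3 → 4 → 0 → 1 → 2 → 3 → 4 → 0

Answer: 0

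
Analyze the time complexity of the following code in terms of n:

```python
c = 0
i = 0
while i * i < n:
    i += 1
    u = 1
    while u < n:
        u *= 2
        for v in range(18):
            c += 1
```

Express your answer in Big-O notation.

Each loop level contributes: √n × log n × 1. Multiplying the contributions gives O(√n log n).

Answer: O(√n log n)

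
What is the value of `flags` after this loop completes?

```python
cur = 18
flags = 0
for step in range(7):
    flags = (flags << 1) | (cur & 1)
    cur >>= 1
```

Reverse lowest 7 bits of 18
`flags` takes the values: 0 → 1 → 2 → 4 → 9 → 18 → 36

Answer: 36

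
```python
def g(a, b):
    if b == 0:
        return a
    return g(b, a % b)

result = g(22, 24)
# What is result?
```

g(22, 24) -> g(24, 22) -> g(22, 2) -> g(2, 0) -> 2

Answer: 2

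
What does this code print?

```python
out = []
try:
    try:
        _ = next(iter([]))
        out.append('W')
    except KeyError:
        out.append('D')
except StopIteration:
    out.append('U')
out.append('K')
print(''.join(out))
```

Execution trace: 'U' (outer except StopIteration) → 'K' (after the try/except). Output: UK

Answer: UK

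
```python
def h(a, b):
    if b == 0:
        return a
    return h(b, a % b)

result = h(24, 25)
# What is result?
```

h(24, 25) -> h(25, 24) -> h(24, 1) -> h(1, 0) -> 1

Answer: 1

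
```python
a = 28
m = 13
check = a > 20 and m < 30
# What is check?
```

Trace:
`a = 28` → a = 28
`m = 13` → m = 13
`check = a > 20 and m < 30` → check = True
So check = True

Answer: True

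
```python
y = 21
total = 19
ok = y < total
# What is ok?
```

Trace:
`y = 21` → y = 21
`total = 19` → total = 19
`ok = y < total` → ok = False
So ok = False

Answer: False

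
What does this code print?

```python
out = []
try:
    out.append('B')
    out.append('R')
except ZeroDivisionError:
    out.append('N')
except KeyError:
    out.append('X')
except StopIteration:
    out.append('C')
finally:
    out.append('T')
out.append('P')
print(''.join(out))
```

Execution trace: 'B' (try body) → 'R' (try body, no exception) → 'T' (finally) → 'P' (after the try/except). Output: BRTP

Answer: BRTP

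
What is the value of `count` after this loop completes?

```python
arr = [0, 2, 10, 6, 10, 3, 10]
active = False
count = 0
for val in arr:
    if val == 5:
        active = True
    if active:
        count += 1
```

Count elements after first 5 in [0, 2, 10, 6, 10, 3, 10]
`count` takes the values: 0

Answer: 0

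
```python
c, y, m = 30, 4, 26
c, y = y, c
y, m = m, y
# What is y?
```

Trace:
`c, y, m = 30, 4, 26` → c = 30; y = 4; m = 26
`c, y = y, c` → c = 4; y = 30
`y, m = m, y` → y = 26; m = 30
So y = 26

Answer: 26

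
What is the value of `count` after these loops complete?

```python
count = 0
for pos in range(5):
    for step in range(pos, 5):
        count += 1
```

Upper triangle: 5 + 4 + ... + 1
`count` takes the values: 0 → 1 → 2 → 3 → 4 → 5 → 6 → 7 → 8 → 9 → 10 → 11 → 12 → 13 → 14 → 15

Answer: 15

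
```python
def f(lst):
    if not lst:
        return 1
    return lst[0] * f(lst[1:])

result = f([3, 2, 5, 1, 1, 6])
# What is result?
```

Product over [3, 2, 5, 1, 1, 6] = 3 * 2 * 5 * 1 * 1 * 6 = 180

Answer: 180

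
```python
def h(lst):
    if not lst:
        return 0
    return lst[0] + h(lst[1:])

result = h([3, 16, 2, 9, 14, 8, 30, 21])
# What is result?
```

3 + 16 + 2 + 9 + 14 + 8 + 30 + 21 + 0 = 103

Answer: 103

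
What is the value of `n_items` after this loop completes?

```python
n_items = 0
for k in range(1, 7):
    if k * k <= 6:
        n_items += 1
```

Count numbers where k² ≤ 6
`n_items` takes the values: 0 → 1 → 2

Answer: 2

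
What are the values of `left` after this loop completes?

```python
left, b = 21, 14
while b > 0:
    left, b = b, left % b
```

GCD of 21 and 14
`left` takes the values: 21 → 14 → 7

Answer: 7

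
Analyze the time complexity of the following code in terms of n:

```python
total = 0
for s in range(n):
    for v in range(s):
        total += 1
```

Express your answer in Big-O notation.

Each loop level contributes: n × n. Multiplying the contributions gives O(n^2).

Answer: O(n^2)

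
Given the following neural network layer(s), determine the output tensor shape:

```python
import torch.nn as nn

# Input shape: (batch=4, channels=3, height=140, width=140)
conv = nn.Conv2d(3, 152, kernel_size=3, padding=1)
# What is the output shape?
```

Input: (4, 3, 140, 140) -> Output: (4, 152, 140, 140)

Answer: (4, 152, 140, 140)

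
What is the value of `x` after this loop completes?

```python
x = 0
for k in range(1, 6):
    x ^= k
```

XOR of 1 to 5
`x` takes the values: 0 → 1 → 3 → 0 → 4 → 1

Answer: 1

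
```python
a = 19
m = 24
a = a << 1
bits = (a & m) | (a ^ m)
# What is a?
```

Trace:
`a = 19` → a = 19
`m = 24` → m = 24
`a = a << 1` → a = 38
`bits = (a & m) | (a ^ m)` → bits = 62
So a = 38

Answer: 38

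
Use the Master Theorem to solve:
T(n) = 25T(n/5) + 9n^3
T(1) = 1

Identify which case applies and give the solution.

a=25, b=5, f(n)=9n^3. log_5(25) = 2. Since c=3 > 2 and the regularity condition holds (25(n/5)^3 = (25/5^3)n^3 with 25/5^3 < 1), Case 3 applies: T(n) = Θ(f(n)) = O(n^3).

Answer: O(n^3) - Case 3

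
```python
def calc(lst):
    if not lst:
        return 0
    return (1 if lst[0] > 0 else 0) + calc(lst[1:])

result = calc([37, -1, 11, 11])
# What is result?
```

Count of positive elements in [37, -1, 11, 11] = 3

Answer: 3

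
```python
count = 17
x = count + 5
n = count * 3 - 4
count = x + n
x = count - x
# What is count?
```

Trace:
`count = 17` → count = 17
`x = count + 5` → x = 22
`n = count * 3 - 4` → n = 47
`count = x + n` → count = 69
`x = count - x` → x = 47
So count = 69

Answer: 69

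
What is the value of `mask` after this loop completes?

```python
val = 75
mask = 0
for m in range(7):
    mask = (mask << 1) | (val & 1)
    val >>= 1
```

Reverse lowest 7 bits of 75
`mask` takes the values: 0 → 1 → 3 → 6 → 13 → 26 → 52 → 105

Answer: 105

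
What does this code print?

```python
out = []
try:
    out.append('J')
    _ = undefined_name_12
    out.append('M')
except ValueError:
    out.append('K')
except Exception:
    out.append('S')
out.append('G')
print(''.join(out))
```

Execution trace: 'J' (try body) → 'S' (except Exception) → 'G' (after the try/except). Output: JSG

Answer: JSG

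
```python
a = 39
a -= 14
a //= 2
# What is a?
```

Trace:
`a = 39` → a = 39
`a -= 14` → a = 25
`a //= 2` → a = 12
So a = 12

Answer: 12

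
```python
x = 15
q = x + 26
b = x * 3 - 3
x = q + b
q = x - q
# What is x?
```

Trace:
`x = 15` → x = 15
`q = x + 26` → q = 41
`b = x * 3 - 3` → b = 42
`x = q + b` → x = 83
`q = x - q` → q = 42
So x = 83

Answer: 83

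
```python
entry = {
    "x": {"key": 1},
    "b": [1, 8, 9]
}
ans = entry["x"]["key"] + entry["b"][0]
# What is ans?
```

Trace:
`entry = { ...` → entry = {'x': {'key': 1}, 'b': [1, 8, 9]}
`ans = entry["x"]["key"] + entry["b"][0]` → ans = 2
So ans = 2

Answer: 2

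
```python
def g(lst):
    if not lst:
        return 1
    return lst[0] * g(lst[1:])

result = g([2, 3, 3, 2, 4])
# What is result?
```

Product over [2, 3, 3, 2, 4] = 2 * 3 * 3 * 2 * 4 = 144

Answer: 144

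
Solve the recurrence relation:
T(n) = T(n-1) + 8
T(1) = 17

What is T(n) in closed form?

Unrolling: T(n) = T(1) + 8·(n-1) = 17 + 8(n-1) = 8n + 9.

Answer: T(n) = 8n + 9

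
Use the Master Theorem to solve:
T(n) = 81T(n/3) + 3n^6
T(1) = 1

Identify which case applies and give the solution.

a=81, b=3, f(n)=3n^6. log_3(81) = 4. Since c=6 > 4 and the regularity condition holds (81(n/3)^6 = (81/3^6)n^6 with 81/3^6 < 1), Case 3 applies: T(n) = Θ(f(n)) = O(n^6).

Answer: O(n^6) - Case 3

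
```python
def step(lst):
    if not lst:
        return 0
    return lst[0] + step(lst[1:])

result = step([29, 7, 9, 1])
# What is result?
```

29 + 7 + 9 + 1 + 0 = 46

Answer: 46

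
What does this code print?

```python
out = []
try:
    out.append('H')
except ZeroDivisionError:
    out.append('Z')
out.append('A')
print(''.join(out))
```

Execution trace: 'H' (try body, no exception) → 'A' (after the try/except). Output: HA

Answer: HA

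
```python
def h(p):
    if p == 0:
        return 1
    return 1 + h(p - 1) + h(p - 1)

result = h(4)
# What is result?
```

h(p) = 1 + 2·h(p-1), h(0)=1. Closed form: (1+1)·2^4 - 1 = 31.

Answer: 31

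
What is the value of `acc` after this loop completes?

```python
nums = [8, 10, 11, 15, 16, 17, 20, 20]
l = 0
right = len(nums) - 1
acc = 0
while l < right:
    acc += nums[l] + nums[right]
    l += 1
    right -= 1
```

Sum of pairs from ends
`acc` takes the values: 0 → 28 → 58 → 86 → 117

Answer: 117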